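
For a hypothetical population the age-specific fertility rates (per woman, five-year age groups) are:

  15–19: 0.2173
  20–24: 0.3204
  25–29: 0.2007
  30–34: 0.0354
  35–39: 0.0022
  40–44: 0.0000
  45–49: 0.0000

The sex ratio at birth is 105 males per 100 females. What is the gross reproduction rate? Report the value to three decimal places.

Proportion female at birth = 100 / (100 + 105) = 0.48780.
Sum of ASFRs = 0.2173 + 0.3204 + 0.2007 + 0.0354 + 0.0022 + 0.0000 + 0.0000 = 0.7760
TFR = 5 × 0.7760 = 3.88
GRR = 0.48780 × 3.88 = 1.89266

1.893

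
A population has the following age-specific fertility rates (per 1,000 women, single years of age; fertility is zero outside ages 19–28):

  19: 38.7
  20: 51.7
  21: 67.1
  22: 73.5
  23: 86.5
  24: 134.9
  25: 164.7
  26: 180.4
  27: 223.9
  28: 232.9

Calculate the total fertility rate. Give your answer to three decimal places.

Sum of ASFRs = 38.7 + 51.7 + 67.1 + 73.5 + 86.5 + 134.9 + 164.7 + 180.4 + 223.9 + 232.9 = 1254.3
TFR = 1254.3 / 1000 = 1.2543

1.254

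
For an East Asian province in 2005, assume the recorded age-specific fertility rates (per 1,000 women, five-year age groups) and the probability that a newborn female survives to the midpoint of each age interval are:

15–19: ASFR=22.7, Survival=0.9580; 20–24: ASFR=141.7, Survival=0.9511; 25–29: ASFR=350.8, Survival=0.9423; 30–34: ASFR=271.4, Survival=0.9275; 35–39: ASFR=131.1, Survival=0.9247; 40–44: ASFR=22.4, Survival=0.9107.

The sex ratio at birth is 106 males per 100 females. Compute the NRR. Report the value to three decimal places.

2.137

Proportion female at birth = 100 / (100 + 106) = 0.48544.
Per-age-group product (5 × ASFR × survival probability):
  15–19: 5 × 22.7/1000 × 0.9580 = 0.10873
  20–24: 5 × 141.7/1000 × 0.9511 = 0.67385
  25–29: 5 × 350.8/1000 × 0.9423 = 1.65279
  30–34: 5 × 271.4/1000 × 0.9275 = 1.25862
  35–39: 5 × 131.1/1000 × 0.9247 = 0.60614
  40–44: 5 × 22.4/1000 × 0.9107 = 0.10200
Sum = 4.40213
NRR = 0.48544 × 4.40213 = 2.13697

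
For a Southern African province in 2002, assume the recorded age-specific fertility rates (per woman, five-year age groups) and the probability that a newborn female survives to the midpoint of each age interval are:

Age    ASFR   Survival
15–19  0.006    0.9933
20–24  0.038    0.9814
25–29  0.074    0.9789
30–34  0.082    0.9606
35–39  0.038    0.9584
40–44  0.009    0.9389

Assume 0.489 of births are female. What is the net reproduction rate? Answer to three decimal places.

Proportion female at birth = 0.489.
Survival-weighted fertility by age (5·fₓ·Sₓ):
  15–19: 5 × 0.006 × 0.9933 = 0.02980
  20–24: 5 × 0.038 × 0.9814 = 0.18647
  25–29: 5 × 0.074 × 0.9789 = 0.36219
  30–34: 5 × 0.082 × 0.9606 = 0.39385
  35–39: 5 × 0.038 × 0.9584 = 0.18210
  40–44: 5 × 0.009 × 0.9389 = 0.04225
Sum = 1.19666
NRR = 0.489 × 1.19666 = 0.58517
NRR < 1, so the cohort does not fully replace itself.

0.585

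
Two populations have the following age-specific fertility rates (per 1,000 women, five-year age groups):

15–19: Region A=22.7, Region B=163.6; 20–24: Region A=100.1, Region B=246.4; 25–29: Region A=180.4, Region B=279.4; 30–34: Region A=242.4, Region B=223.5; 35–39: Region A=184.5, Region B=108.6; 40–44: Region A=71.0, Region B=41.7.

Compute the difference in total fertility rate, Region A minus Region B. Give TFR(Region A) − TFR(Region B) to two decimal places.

Region A:
  Sum of ASFRs = 22.7 + 100.1 + 180.4 + 242.4 + 184.5 + 71.0 = 801.1
  TFR = 5 × 801.1 / 1000 = 4.0055
Region B:
  Sum of ASFRs = 163.6 + 246.4 + 279.4 + 223.5 + 108.6 + 41.7 = 1063.2
  TFR = 5 × 1063.2 / 1000 = 5.316
Difference = 4.0055 − 5.316 = -1.3105

-1.31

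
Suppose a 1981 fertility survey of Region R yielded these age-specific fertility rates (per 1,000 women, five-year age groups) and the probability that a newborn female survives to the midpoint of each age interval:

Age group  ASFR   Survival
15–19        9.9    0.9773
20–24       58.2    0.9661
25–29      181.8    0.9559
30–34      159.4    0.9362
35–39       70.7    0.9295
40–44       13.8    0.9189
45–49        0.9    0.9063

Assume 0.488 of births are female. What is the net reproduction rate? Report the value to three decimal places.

Proportion female at birth = 0.488.
Per-age-group product (5 × ASFR × survival probability):
  15–19: 5 × 9.9/1000 × 0.9773 = 0.04838
  20–24: 5 × 58.2/1000 × 0.9661 = 0.28114
  25–29: 5 × 181.8/1000 × 0.9559 = 0.86891
  30–34: 5 × 159.4/1000 × 0.9362 = 0.74615
  35–39: 5 × 70.7/1000 × 0.9295 = 0.32858
  40–44: 5 × 13.8/1000 × 0.9189 = 0.06340
  45–49: 5 × 0.9/1000 × 0.9063 = 0.00408
Sum = 2.34064
NRR = 0.488 × 2.34064 = 1.14223

1.142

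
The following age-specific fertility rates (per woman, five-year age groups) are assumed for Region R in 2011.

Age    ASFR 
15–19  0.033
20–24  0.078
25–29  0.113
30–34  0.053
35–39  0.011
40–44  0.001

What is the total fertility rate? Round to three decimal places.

1.445

Sum of ASFRs = 0.033 + 0.078 + 0.113 + 0.053 + 0.011 + 0.001 = 0.289
TFR = 5 × 0.289 = 1.445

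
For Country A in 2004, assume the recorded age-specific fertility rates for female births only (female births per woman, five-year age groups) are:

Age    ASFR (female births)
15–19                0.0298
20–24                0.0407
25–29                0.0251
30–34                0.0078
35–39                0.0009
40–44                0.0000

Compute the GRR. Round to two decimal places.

Sum of female ASFRs = 0.0298 + 0.0407 + 0.0251 + 0.0078 + 0.0009 + 0.0000 = 0.1043
GRR = 5 × 0.1043 = 0.5215

0.52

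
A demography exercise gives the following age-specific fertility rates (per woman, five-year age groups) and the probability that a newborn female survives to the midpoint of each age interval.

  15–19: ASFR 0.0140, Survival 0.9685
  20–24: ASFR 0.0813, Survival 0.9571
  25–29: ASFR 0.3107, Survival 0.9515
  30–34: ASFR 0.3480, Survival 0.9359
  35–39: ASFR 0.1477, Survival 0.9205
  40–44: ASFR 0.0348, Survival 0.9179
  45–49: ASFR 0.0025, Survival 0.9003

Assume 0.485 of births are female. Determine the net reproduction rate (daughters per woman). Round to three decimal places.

Proportion female at birth = 0.485.
Each age group contributes 5 × ASFR × survival:
  15–19: 5 × 0.0140 × 0.9685 = 0.06780
  20–24: 5 × 0.0813 × 0.9571 = 0.38906
  25–29: 5 × 0.3107 × 0.9515 = 1.47816
  30–34: 5 × 0.3480 × 0.9359 = 1.62847
  35–39: 5 × 0.1477 × 0.9205 = 0.67979
  40–44: 5 × 0.0348 × 0.9179 = 0.15971
  45–49: 5 × 0.0025 × 0.9003 = 0.01125
Sum = 4.41424
NRR = 0.485 × 4.41424 = 2.14091

2.141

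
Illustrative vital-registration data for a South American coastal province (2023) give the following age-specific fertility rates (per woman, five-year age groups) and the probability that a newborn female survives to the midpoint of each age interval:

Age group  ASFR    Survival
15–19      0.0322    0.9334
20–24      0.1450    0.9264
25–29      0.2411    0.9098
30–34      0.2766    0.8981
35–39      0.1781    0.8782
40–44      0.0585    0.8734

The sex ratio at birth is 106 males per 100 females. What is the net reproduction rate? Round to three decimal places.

2.038

Proportion female at birth = 100 / (100 + 106) = 0.48544.
Per-age-group product (5 × ASFR × survival probability):
  15–19: 5 × 0.0322 × 0.9334 = 0.15028
  20–24: 5 × 0.1450 × 0.9264 = 0.67164
  25–29: 5 × 0.2411 × 0.9098 = 1.09676
  30–34: 5 × 0.2766 × 0.8981 = 1.24207
  35–39: 5 × 0.1781 × 0.8782 = 0.78204
  40–44: 5 × 0.0585 × 0.8734 = 0.25547
Sum = 4.19826
NRR = 0.48544 × 4.19826 = 2.03800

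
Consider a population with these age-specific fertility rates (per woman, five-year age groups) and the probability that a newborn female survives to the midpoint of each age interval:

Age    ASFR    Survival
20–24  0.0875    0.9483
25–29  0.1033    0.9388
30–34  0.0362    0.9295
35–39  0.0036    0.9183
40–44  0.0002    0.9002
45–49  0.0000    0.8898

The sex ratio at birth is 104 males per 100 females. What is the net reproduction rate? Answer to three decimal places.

Proportion female at birth = 100 / (100 + 104) = 0.49020.
Per-age-group product (5 × ASFR × survival probability):
  20–24: 5 × 0.0875 × 0.9483 = 0.41488
  25–29: 5 × 0.1033 × 0.9388 = 0.48489
  30–34: 5 × 0.0362 × 0.9295 = 0.16824
  35–39: 5 × 0.0036 × 0.9183 = 0.01653
  40–44: 5 × 0.0002 × 0.9002 = 0.00090
  45–49: 5 × 0.0000 × 0.8898 = 0.00000
Sum = 1.08544
NRR = 0.49020 × 1.08544 = 0.53208

0.532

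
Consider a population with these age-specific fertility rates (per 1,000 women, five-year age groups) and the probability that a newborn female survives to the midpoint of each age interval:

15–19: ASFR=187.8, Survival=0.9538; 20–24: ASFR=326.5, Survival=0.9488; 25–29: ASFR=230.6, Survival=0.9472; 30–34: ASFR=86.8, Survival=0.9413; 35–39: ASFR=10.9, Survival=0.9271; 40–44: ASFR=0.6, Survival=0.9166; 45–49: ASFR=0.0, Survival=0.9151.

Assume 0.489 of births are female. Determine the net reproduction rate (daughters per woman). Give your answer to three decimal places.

Proportion female at birth = 0.489.
Each age group contributes 5 × ASFR × survival:
  15–19: 5 × 187.8/1000 × 0.9538 = 0.89562
  20–24: 5 × 326.5/1000 × 0.9488 = 1.54892
  25–29: 5 × 230.6/1000 × 0.9472 = 1.09212
  30–34: 5 × 86.8/1000 × 0.9413 = 0.40852
  35–39: 5 × 10.9/1000 × 0.9271 = 0.05053
  40–44: 5 × 0.6/1000 × 0.9166 = 0.00275
  45–49: 5 × 0.0/1000 × 0.9151 = 0.00000
Sum = 3.99846
NRR = 0.489 × 3.99846 = 1.95525

1.955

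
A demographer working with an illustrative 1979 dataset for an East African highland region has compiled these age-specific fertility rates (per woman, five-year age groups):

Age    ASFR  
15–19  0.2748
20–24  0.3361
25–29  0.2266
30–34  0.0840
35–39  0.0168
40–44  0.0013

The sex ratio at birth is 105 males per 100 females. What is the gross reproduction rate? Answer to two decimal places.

Proportion female at birth = 100 / (100 + 105) = 0.48780.
Sum of ASFRs = 0.2748 + 0.3361 + 0.2266 + 0.0840 + 0.0168 + 0.0013 = 0.9396
TFR = 5 × 0.9396 = 4.698
GRR = 0.48780 × 4.698 = 2.29168

2.29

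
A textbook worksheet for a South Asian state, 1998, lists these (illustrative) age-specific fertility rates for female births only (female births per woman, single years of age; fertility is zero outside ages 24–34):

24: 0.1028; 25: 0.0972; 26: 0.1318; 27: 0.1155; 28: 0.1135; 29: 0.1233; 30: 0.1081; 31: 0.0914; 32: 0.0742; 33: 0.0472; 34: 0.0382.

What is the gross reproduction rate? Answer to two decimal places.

1.04

Sum of female ASFRs = 0.1028 + 0.0972 + 0.1318 + 0.1155 + 0.1135 + 0.1233 + 0.1081 + 0.0914 + 0.0742 + 0.0472 + 0.0382 = 1.0432
GRR = 1.0432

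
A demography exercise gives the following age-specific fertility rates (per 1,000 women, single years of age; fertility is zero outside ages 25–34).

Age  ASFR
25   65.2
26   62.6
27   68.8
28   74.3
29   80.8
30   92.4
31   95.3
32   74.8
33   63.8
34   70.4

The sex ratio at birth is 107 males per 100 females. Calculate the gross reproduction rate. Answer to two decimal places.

Proportion female at birth = 100 / (100 + 107) = 0.48309.
Sum of ASFRs = 65.2 + 62.6 + 68.8 + 74.3 + 80.8 + 92.4 + 95.3 + 74.8 + 63.8 + 70.4 = 748.4
TFR = 748.4 / 1000 = 0.7484
GRR = 0.48309 × 0.7484 = 0.36154

0.36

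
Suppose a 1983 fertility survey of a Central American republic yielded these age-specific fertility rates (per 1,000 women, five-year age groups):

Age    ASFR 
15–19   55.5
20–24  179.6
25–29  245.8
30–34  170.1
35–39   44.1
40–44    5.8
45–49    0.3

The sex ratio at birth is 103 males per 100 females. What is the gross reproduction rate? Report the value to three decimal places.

Proportion female at birth = 100 / (100 + 103) = 0.49261.
Sum of ASFRs = 55.5 + 179.6 + 245.8 + 170.1 + 44.1 + 5.8 + 0.3 = 701.2
TFR = 5 × 701.2 / 1000 = 3.506
GRR = 0.49261 × 3.506 = 1.72709

1.727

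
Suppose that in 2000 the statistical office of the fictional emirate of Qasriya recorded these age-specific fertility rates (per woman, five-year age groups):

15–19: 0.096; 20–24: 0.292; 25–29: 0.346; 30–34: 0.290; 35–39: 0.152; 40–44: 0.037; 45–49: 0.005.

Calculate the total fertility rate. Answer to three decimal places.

6.090

Sum of ASFRs = 0.096 + 0.292 + 0.346 + 0.290 + 0.152 + 0.037 + 0.005 = 1.218
TFR = 5 × 1.218 = 6.09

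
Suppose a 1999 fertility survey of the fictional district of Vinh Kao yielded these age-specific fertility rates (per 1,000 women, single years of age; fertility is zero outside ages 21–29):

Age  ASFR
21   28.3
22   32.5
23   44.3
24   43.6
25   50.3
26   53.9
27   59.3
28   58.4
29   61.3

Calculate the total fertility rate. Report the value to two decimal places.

0.43

Sum of ASFRs = 28.3 + 32.5 + 44.3 + 43.6 + 50.3 + 53.9 + 59.3 + 58.4 + 61.3 = 431.9
TFR = 431.9 / 1000 = 0.4319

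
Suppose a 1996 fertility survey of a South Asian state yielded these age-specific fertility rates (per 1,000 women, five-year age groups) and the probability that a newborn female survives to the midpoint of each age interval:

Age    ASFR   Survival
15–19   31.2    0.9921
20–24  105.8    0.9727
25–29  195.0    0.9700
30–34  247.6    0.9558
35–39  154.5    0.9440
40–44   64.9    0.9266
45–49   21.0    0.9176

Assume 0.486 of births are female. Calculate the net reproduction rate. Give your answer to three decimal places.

1.907

Proportion female at birth = 0.486.
Weighting each age-specific rate by interval width and survival:
  15–19: 5 × 31.2/1000 × 0.9921 = 0.15477
  20–24: 5 × 105.8/1000 × 0.9727 = 0.51456
  25–29: 5 × 195.0/1000 × 0.9700 = 0.94575
  30–34: 5 × 247.6/1000 × 0.9558 = 1.18328
  35–39: 5 × 154.5/1000 × 0.9440 = 0.72924
  40–44: 5 × 64.9/1000 × 0.9266 = 0.30068
  45–49: 5 × 21.0/1000 × 0.9176 = 0.09635
Sum = 3.92463
NRR = 0.486 × 3.92463 = 1.90737
With NRR above 1 the population is above replacement fertility.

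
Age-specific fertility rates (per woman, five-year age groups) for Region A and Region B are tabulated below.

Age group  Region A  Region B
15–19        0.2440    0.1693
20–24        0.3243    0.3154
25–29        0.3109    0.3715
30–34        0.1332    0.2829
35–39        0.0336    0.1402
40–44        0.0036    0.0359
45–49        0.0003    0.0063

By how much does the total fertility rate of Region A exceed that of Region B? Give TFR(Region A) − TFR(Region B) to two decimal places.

Region A:
  Sum of ASFRs = 0.2440 + 0.3243 + 0.3109 + 0.1332 + 0.0336 + 0.0036 + 0.0003 = 1.0499
  TFR = 5 × 1.0499 = 5.2495
Region B:
  Sum of ASFRs = 0.1693 + 0.3154 + 0.3715 + 0.2829 + 0.1402 + 0.0359 + 0.0063 = 1.3215
  TFR = 5 × 1.3215 = 6.6075
Difference = 5.2495 − 6.6075 = -1.358

-1.36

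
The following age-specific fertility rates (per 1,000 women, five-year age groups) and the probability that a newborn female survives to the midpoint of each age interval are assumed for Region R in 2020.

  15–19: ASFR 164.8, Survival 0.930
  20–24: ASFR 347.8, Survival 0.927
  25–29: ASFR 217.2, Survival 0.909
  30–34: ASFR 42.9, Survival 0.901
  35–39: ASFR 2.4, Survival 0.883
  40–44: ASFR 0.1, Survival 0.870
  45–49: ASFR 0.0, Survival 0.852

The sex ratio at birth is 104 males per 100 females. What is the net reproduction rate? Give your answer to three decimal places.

1.750

Proportion female at birth = 100 / (100 + 104) = 0.49020.
Survival-weighted fertility by age (5·fₓ·Sₓ):
  15–19: 5 × 164.8/1000 × 0.930 = 0.76632
  20–24: 5 × 347.8/1000 × 0.927 = 1.61205
  25–29: 5 × 217.2/1000 × 0.909 = 0.98717
  30–34: 5 × 42.9/1000 × 0.901 = 0.19326
  35–39: 5 × 2.4/1000 × 0.883 = 0.01060
  40–44: 5 × 0.1/1000 × 0.870 = 0.00044
  45–49: 5 × 0.0/1000 × 0.852 = 0.00000
Sum = 3.56984
NRR = 0.49020 × 3.56984 = 1.74994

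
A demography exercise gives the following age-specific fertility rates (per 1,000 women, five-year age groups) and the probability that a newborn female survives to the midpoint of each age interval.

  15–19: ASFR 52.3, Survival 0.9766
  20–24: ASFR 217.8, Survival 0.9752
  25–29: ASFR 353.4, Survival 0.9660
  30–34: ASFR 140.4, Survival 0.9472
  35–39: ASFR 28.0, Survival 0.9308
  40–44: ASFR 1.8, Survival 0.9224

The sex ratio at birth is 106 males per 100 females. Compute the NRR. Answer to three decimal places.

Proportion female at birth = 100 / (100 + 106) = 0.48544.
Survival-weighted fertility by age (5·fₓ·Sₓ):
  15–19: 5 × 52.3/1000 × 0.9766 = 0.25538
  20–24: 5 × 217.8/1000 × 0.9752 = 1.06199
  25–29: 5 × 353.4/1000 × 0.9660 = 1.70692
  30–34: 5 × 140.4/1000 × 0.9472 = 0.66493
  35–39: 5 × 28.0/1000 × 0.9308 = 0.13031
  40–44: 5 × 1.8/1000 × 0.9224 = 0.00830
Sum = 3.82783
NRR = 0.48544 × 3.82783 = 1.85818
NRR > 1, so each generation more than replaces itself.

1.858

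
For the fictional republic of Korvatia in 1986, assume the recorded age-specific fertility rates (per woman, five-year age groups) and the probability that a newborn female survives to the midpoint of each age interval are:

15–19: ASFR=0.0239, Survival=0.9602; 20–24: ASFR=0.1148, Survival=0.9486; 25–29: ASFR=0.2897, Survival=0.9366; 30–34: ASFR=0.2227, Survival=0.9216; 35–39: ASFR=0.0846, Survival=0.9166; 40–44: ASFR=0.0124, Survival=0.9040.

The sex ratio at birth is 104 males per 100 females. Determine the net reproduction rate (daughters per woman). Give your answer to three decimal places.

1.709

Proportion female at birth = 100 / (100 + 104) = 0.49020.
Survival-weighted fertility by age (5·fₓ·Sₓ):
  15–19: 5 × 0.0239 × 0.9602 = 0.11474
  20–24: 5 × 0.1148 × 0.9486 = 0.54450
  25–29: 5 × 0.2897 × 0.9366 = 1.35667
  30–34: 5 × 0.2227 × 0.9216 = 1.02620
  35–39: 5 × 0.0846 × 0.9166 = 0.38772
  40–44: 5 × 0.0124 × 0.9040 = 0.05605
Sum = 3.48588
NRR = 0.49020 × 3.48588 = 1.70878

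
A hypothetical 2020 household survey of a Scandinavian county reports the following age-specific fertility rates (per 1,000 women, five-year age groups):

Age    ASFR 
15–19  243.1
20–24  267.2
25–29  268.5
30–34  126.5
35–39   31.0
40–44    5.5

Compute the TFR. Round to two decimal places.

Sum of ASFRs = 243.1 + 267.2 + 268.5 + 126.5 + 31.0 + 5.5 = 941.8
TFR = 5 × 941.8 / 1000 = 4.709

4.71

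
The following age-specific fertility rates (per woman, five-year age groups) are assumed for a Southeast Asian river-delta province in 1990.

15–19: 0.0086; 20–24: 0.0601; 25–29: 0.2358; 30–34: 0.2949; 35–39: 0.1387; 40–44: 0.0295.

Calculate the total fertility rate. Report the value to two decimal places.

3.84

Sum of ASFRs = 0.0086 + 0.0601 + 0.2358 + 0.2949 + 0.1387 + 0.0295 = 0.7676
TFR = 5 × 0.7676 = 3.838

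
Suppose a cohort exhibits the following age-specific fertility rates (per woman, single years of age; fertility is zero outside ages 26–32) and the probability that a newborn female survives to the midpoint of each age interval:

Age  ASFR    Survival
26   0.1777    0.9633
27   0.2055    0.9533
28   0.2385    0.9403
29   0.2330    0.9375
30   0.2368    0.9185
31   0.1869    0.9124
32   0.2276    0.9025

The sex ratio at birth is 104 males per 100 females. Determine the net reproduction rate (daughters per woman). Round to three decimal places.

0.688

Proportion female at birth = 100 / (100 + 104) = 0.49020.
Weighting each age-specific rate by interval width and survival:
  26: 1 × 0.1777 × 0.9633 = 0.17118
  27: 1 × 0.2055 × 0.9533 = 0.19590
  28: 1 × 0.2385 × 0.9403 = 0.22426
  29: 1 × 0.2330 × 0.9375 = 0.21844
  30: 1 × 0.2368 × 0.9185 = 0.21750
  31: 1 × 0.1869 × 0.9124 = 0.17053
  32: 1 × 0.2276 × 0.9025 = 0.20541
Sum = 1.40322
NRR = 0.49020 × 1.40322 = 0.68786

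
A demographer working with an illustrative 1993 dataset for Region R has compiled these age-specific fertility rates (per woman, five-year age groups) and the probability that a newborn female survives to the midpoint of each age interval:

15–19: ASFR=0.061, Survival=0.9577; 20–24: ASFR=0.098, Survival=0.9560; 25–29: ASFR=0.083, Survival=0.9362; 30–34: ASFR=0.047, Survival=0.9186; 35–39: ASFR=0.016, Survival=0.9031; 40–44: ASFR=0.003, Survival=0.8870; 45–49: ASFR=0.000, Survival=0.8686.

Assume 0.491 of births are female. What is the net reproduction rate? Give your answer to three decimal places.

Proportion female at birth = 0.491.
Weighting each age-specific rate by interval width and survival:
  15–19: 5 × 0.061 × 0.9577 = 0.29210
  20–24: 5 × 0.098 × 0.9560 = 0.46844
  25–29: 5 × 0.083 × 0.9362 = 0.38852
  30–34: 5 × 0.047 × 0.9186 = 0.21587
  35–39: 5 × 0.016 × 0.9031 = 0.07225
  40–44: 5 × 0.003 × 0.8870 = 0.01331
  45–49: 5 × 0.000 × 0.8686 = 0.00000
Sum = 1.45049
NRR = 0.491 × 1.45049 = 0.71219

0.712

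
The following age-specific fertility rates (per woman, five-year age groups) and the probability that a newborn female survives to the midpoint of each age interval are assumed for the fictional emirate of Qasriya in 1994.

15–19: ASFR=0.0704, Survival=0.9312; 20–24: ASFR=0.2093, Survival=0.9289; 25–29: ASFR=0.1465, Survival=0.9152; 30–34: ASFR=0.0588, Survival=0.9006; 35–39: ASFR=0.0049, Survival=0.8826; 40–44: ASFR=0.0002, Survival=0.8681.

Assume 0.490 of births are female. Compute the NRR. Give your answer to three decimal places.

Proportion female at birth = 0.490.
Per-age-group product (5 × ASFR × survival probability):
  15–19: 5 × 0.0704 × 0.9312 = 0.32778
  20–24: 5 × 0.2093 × 0.9289 = 0.97209
  25–29: 5 × 0.1465 × 0.9152 = 0.67038
  30–34: 5 × 0.0588 × 0.9006 = 0.26478
  35–39: 5 × 0.0049 × 0.8826 = 0.02162
  40–44: 5 × 0.0002 × 0.8681 = 0.00087
Sum = 2.25752
NRR = 0.490 × 2.25752 = 1.10618

1.106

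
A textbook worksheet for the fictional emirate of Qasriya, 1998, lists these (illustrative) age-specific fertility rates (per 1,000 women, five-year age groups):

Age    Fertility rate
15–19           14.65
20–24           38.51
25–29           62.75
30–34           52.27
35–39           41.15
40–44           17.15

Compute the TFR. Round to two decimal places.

1.13

Sum of ASFRs = 14.65 + 38.51 + 62.75 + 52.27 + 41.15 + 17.15 = 226.48
TFR = 5 × 226.48 / 1000 = 1.1324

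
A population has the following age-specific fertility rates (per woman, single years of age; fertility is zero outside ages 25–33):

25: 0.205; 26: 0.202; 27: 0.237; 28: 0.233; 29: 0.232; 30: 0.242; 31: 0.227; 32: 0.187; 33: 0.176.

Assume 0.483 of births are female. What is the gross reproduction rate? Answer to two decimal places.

Proportion female at birth = 0.483.
Sum of ASFRs = 0.205 + 0.202 + 0.237 + 0.233 + 0.232 + 0.242 + 0.227 + 0.187 + 0.176 = 1.941
TFR = 1.941
GRR = 0.483 × 1.941 = 0.93750

0.94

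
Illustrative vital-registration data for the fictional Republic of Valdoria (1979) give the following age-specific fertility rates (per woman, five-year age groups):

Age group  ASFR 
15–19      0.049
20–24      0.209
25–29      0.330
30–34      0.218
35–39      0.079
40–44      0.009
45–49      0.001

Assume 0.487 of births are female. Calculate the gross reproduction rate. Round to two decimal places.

Proportion female at birth = 0.487.
Sum of ASFRs = 0.049 + 0.209 + 0.330 + 0.218 + 0.079 + 0.009 + 0.001 = 0.895
TFR = 5 × 0.895 = 4.475
GRR = 0.487 × 4.475 = 2.17933

2.18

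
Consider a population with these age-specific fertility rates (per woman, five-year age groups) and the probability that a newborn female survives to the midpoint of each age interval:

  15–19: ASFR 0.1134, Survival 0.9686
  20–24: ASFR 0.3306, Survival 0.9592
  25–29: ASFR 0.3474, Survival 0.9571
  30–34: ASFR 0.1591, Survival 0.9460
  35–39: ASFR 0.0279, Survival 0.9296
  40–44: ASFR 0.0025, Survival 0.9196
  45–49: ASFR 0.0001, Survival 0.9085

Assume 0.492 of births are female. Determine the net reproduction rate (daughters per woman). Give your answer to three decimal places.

Proportion female at birth = 0.492.
Each age group contributes 5 × ASFR × survival:
  15–19: 5 × 0.1134 × 0.9686 = 0.54920
  20–24: 5 × 0.3306 × 0.9592 = 1.58556
  25–29: 5 × 0.3474 × 0.9571 = 1.66248
  30–34: 5 × 0.1591 × 0.9460 = 0.75254
  35–39: 5 × 0.0279 × 0.9296 = 0.12968
  40–44: 5 × 0.0025 × 0.9196 = 0.01150
  45–49: 5 × 0.0001 × 0.9085 = 0.00045
Sum = 4.69141
NRR = 0.492 × 4.69141 = 2.30817
An NRR exceeding 1 indicates intrinsic growth under these rates.

2.308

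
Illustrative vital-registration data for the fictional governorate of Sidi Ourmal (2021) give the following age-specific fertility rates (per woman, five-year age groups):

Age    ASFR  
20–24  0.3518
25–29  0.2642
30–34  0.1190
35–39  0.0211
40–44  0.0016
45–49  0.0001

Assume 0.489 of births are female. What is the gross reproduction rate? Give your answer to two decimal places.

1.85

Proportion female at birth = 0.489.
Sum of ASFRs = 0.3518 + 0.2642 + 0.1190 + 0.0211 + 0.0016 + 0.0001 = 0.7578
TFR = 5 × 0.7578 = 3.789
GRR = 0.489 × 3.789 = 1.85282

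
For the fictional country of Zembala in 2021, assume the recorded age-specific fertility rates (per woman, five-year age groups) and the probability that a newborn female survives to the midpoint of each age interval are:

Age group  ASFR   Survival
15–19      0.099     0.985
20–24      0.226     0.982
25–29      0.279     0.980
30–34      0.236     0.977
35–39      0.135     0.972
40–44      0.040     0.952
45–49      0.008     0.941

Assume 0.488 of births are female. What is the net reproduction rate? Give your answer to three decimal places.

2.441

Proportion female at birth = 0.488.
Weighting each age-specific rate by interval width and survival:
  15–19: 5 × 0.099 × 0.985 = 0.48758
  20–24: 5 × 0.226 × 0.982 = 1.10966
  25–29: 5 × 0.279 × 0.980 = 1.36710
  30–34: 5 × 0.236 × 0.977 = 1.15286
  35–39: 5 × 0.135 × 0.972 = 0.65610
  40–44: 5 × 0.040 × 0.952 = 0.19040
  45–49: 5 × 0.008 × 0.941 = 0.03764
Sum = 5.00134
NRR = 0.488 × 5.00134 = 2.44065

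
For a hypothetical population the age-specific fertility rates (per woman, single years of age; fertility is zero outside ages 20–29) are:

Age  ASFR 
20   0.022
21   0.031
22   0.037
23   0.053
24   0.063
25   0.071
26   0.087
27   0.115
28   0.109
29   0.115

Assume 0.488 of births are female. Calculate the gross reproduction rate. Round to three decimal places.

0.343

Proportion female at birth = 0.488.
Sum of ASFRs = 0.022 + 0.031 + 0.037 + 0.053 + 0.063 + 0.071 + 0.087 + 0.115 + 0.109 + 0.115 = 0.703
TFR = 0.703
GRR = 0.488 × 0.703 = 0.34306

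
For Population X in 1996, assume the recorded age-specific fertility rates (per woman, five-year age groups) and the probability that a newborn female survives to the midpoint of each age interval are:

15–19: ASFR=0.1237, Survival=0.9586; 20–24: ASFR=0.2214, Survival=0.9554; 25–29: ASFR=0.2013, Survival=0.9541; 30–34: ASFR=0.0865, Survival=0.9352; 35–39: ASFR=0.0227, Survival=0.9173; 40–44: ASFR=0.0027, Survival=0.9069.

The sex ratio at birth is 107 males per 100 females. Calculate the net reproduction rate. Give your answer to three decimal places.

Proportion female at birth = 100 / (100 + 107) = 0.48309.
Weighting each age-specific rate by interval width and survival:
  15–19: 5 × 0.1237 × 0.9586 = 0.59289
  20–24: 5 × 0.2214 × 0.9554 = 1.05763
  25–29: 5 × 0.2013 × 0.9541 = 0.96030
  30–34: 5 × 0.0865 × 0.9352 = 0.40447
  35–39: 5 × 0.0227 × 0.9173 = 0.10411
  40–44: 5 × 0.0027 × 0.9069 = 0.01224
Sum = 3.13164
NRR = 0.48309 × 3.13164 = 1.51286

1.513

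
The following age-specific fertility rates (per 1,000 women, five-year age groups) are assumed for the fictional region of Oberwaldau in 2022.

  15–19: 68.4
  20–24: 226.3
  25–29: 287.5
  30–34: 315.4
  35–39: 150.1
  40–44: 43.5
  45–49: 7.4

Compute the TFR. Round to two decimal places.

5.49

Sum of ASFRs = 68.4 + 226.3 + 287.5 + 315.4 + 150.1 + 43.5 + 7.4 = 1098.6
TFR = 5 × 1098.6 / 1000 = 5.493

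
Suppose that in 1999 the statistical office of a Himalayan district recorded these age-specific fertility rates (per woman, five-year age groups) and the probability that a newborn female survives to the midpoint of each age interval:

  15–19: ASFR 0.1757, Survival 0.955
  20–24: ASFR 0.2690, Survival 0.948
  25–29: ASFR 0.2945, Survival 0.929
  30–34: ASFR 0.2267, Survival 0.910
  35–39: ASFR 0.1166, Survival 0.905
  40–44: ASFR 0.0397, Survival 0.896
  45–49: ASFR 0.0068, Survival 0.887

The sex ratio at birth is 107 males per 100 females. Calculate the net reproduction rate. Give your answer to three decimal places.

2.536

Proportion female at birth = 100 / (100 + 107) = 0.48309.
Weighting each age-specific rate by interval width and survival:
  15–19: 5 × 0.1757 × 0.955 = 0.83897
  20–24: 5 × 0.2690 × 0.948 = 1.27506
  25–29: 5 × 0.2945 × 0.929 = 1.36795
  30–34: 5 × 0.2267 × 0.910 = 1.03149
  35–39: 5 × 0.1166 × 0.905 = 0.52762
  40–44: 5 × 0.0397 × 0.896 = 0.17786
  45–49: 5 × 0.0068 × 0.887 = 0.03016
Sum = 5.24911
NRR = 0.48309 × 5.24911 = 2.53579
With NRR above 1 the population is above replacement fertility.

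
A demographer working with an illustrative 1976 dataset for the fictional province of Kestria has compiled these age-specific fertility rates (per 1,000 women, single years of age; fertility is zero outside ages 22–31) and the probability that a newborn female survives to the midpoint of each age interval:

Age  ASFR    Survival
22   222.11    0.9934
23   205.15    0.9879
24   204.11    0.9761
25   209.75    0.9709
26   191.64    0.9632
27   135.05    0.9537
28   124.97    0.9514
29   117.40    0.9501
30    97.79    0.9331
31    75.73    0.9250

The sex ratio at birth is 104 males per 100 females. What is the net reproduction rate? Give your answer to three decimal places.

0.751

Proportion female at birth = 100 / (100 + 104) = 0.49020.
Per-age-group product (1 × ASFR × survival probability):
  22: 1 × 222.11/1000 × 0.9934 = 0.22064
  23: 1 × 205.15/1000 × 0.9879 = 0.20267
  24: 1 × 204.11/1000 × 0.9761 = 0.19923
  25: 1 × 209.75/1000 × 0.9709 = 0.20365
  26: 1 × 191.64/1000 × 0.9632 = 0.18459
  27: 1 × 135.05/1000 × 0.9537 = 0.12880
  28: 1 × 124.97/1000 × 0.9514 = 0.11890
  29: 1 × 117.40/1000 × 0.9501 = 0.11154
  30: 1 × 97.79/1000 × 0.9331 = 0.09125
  31: 1 × 75.73/1000 × 0.9250 = 0.07005
Sum = 1.53132
NRR = 0.49020 × 1.53132 = 0.75065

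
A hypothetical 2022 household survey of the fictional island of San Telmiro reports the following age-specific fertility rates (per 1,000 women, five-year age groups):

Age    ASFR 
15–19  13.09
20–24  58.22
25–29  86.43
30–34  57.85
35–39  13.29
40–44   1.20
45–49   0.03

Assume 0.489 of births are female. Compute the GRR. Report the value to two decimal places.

0.56

Proportion female at birth = 0.489.
Sum of ASFRs = 13.09 + 58.22 + 86.43 + 57.85 + 13.29 + 1.20 + 0.03 = 230.11
TFR = 5 × 230.11 / 1000 = 1.15055
GRR = 0.489 × 1.15055 = 0.56262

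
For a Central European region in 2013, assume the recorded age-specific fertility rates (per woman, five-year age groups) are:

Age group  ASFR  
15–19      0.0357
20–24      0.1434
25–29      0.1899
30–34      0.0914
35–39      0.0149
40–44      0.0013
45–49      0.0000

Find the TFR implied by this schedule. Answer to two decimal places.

2.38

Sum of ASFRs = 0.0357 + 0.1434 + 0.1899 + 0.0914 + 0.0149 + 0.0013 + 0.0000 = 0.4766
TFR = 5 × 0.4766 = 2.383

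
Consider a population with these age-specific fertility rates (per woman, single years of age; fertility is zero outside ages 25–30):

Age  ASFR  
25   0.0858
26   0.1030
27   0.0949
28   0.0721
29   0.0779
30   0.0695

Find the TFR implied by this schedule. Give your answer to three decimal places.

Sum of ASFRs = 0.0858 + 0.1030 + 0.0949 + 0.0721 + 0.0779 + 0.0695 = 0.5032
TFR = 0.5032

0.503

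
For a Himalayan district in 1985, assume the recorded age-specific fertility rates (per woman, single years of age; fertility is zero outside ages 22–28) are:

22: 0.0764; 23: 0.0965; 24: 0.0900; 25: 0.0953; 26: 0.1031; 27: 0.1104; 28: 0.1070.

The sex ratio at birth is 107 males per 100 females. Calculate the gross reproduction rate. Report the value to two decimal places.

0.33

Proportion female at birth = 100 / (100 + 107) = 0.48309.
Sum of ASFRs = 0.0764 + 0.0965 + 0.0900 + 0.0953 + 0.1031 + 0.1104 + 0.1070 = 0.6787
TFR = 0.6787
GRR = 0.48309 × 0.6787 = 0.32787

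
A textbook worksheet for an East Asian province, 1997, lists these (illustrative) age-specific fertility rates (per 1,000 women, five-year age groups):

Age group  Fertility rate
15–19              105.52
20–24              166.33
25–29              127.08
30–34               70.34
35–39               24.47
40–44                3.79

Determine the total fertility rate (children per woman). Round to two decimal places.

Sum of ASFRs = 105.52 + 166.33 + 127.08 + 70.34 + 24.47 + 3.79 = 497.53
TFR = 5 × 497.53 / 1000 = 2.48765

2.49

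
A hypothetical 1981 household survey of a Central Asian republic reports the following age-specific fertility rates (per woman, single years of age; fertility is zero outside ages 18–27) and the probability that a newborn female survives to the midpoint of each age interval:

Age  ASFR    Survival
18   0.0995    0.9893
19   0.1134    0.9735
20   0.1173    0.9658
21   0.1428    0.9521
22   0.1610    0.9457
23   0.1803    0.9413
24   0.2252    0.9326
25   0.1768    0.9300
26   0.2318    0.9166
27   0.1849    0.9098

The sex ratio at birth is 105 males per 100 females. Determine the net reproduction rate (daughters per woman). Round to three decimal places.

Proportion female at birth = 100 / (100 + 105) = 0.48780.
Each age group contributes 1 × ASFR × survival:
  18: 1 × 0.0995 × 0.9893 = 0.09844
  19: 1 × 0.1134 × 0.9735 = 0.11039
  20: 1 × 0.1173 × 0.9658 = 0.11329
  21: 1 × 0.1428 × 0.9521 = 0.13596
  22: 1 × 0.1610 × 0.9457 = 0.15226
  23: 1 × 0.1803 × 0.9413 = 0.16972
  24: 1 × 0.2252 × 0.9326 = 0.21002
  25: 1 × 0.1768 × 0.9300 = 0.16442
  26: 1 × 0.2318 × 0.9166 = 0.21247
  27: 1 × 0.1849 × 0.9098 = 0.16822
Sum = 1.53519
NRR = 0.48780 × 1.53519 = 0.74887

0.749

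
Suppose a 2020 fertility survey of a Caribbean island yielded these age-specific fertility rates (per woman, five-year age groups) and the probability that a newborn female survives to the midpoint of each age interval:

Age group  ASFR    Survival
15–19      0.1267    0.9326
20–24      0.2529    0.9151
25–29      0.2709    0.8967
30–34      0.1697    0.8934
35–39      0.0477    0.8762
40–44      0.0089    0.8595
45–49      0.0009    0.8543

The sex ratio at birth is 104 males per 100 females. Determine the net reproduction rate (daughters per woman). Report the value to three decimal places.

Proportion female at birth = 100 / (100 + 104) = 0.49020.
Weighting each age-specific rate by interval width and survival:
  15–19: 5 × 0.1267 × 0.9326 = 0.59080
  20–24: 5 × 0.2529 × 0.9151 = 1.15714
  25–29: 5 × 0.2709 × 0.8967 = 1.21458
  30–34: 5 × 0.1697 × 0.8934 = 0.75805
  35–39: 5 × 0.0477 × 0.8762 = 0.20897
  40–44: 5 × 0.0089 × 0.8595 = 0.03825
  45–49: 5 × 0.0009 × 0.8543 = 0.00384
Sum = 3.97163
NRR = 0.49020 × 3.97163 = 1.94689
NRR > 1, so each generation more than replaces itself.

1.947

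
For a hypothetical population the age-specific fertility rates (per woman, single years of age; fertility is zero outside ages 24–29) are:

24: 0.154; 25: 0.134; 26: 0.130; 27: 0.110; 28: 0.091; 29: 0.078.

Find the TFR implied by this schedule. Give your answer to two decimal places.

0.70

Sum of ASFRs = 0.154 + 0.134 + 0.130 + 0.110 + 0.091 + 0.078 = 0.697
TFR = 0.697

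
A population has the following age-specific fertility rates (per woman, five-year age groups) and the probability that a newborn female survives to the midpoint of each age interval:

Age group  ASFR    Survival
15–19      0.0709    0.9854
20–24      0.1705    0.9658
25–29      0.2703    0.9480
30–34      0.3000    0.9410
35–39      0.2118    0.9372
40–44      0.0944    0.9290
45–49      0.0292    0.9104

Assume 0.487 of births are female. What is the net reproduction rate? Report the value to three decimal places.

Proportion female at birth = 0.487.
Weighting each age-specific rate by interval width and survival:
  15–19: 5 × 0.0709 × 0.9854 = 0.34932
  20–24: 5 × 0.1705 × 0.9658 = 0.82334
  25–29: 5 × 0.2703 × 0.9480 = 1.28122
  30–34: 5 × 0.3000 × 0.9410 = 1.41150
  35–39: 5 × 0.2118 × 0.9372 = 0.99249
  40–44: 5 × 0.0944 × 0.9290 = 0.43849
  45–49: 5 × 0.0292 × 0.9104 = 0.13292
Sum = 5.42928
NRR = 0.487 × 5.42928 = 2.64406
With NRR above 1 the population is above replacement fertility.

2.644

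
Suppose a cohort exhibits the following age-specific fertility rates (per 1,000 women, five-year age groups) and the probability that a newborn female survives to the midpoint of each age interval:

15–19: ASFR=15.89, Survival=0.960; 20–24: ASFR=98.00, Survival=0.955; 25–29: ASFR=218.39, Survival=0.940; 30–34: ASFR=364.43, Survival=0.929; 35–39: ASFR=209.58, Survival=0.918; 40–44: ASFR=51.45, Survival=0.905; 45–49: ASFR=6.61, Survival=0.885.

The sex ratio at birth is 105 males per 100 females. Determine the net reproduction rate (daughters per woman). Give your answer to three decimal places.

2.189

Proportion female at birth = 100 / (100 + 105) = 0.48780.
Survival-weighted fertility by age (5·fₓ·Sₓ):
  15–19: 5 × 15.89/1000 × 0.960 = 0.07627
  20–24: 5 × 98.00/1000 × 0.955 = 0.46795
  25–29: 5 × 218.39/1000 × 0.940 = 1.02643
  30–34: 5 × 364.43/1000 × 0.929 = 1.69278
  35–39: 5 × 209.58/1000 × 0.918 = 0.96197
  40–44: 5 × 51.45/1000 × 0.905 = 0.23281
  45–49: 5 × 6.61/1000 × 0.885 = 0.02925
Sum = 4.48746
NRR = 0.48780 × 4.48746 = 2.18898
NRR > 1, so each generation more than replaces itself.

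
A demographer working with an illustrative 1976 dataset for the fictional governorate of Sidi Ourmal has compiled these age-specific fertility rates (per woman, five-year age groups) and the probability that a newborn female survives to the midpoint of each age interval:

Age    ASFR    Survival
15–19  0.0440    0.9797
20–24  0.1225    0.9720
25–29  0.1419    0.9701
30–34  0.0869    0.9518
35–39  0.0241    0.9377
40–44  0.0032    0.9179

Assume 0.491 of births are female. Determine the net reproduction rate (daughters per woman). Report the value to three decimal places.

Proportion female at birth = 0.491.
Weighting each age-specific rate by interval width and survival:
  15–19: 5 × 0.0440 × 0.9797 = 0.21553
  20–24: 5 × 0.1225 × 0.9720 = 0.59535
  25–29: 5 × 0.1419 × 0.9701 = 0.68829
  30–34: 5 × 0.0869 × 0.9518 = 0.41356
  35–39: 5 × 0.0241 × 0.9377 = 0.11299
  40–44: 5 × 0.0032 × 0.9179 = 0.01469
Sum = 2.04041
NRR = 0.491 × 2.04041 = 1.00184

1.002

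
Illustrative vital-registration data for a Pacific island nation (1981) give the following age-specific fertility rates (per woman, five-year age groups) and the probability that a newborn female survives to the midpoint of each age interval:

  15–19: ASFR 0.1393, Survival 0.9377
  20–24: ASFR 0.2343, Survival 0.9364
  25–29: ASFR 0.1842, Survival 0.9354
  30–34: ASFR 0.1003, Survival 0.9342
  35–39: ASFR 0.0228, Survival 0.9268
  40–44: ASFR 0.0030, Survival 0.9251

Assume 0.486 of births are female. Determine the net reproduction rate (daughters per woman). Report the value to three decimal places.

Proportion female at birth = 0.486.
Survival-weighted fertility by age (5·fₓ·Sₓ):
  15–19: 5 × 0.1393 × 0.9377 = 0.65311
  20–24: 5 × 0.2343 × 0.9364 = 1.09699
  25–29: 5 × 0.1842 × 0.9354 = 0.86150
  30–34: 5 × 0.1003 × 0.9342 = 0.46850
  35–39: 5 × 0.0228 × 0.9268 = 0.10566
  40–44: 5 × 0.0030 × 0.9251 = 0.01388
Sum = 3.19964
NRR = 0.486 × 3.19964 = 1.55503

1.555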